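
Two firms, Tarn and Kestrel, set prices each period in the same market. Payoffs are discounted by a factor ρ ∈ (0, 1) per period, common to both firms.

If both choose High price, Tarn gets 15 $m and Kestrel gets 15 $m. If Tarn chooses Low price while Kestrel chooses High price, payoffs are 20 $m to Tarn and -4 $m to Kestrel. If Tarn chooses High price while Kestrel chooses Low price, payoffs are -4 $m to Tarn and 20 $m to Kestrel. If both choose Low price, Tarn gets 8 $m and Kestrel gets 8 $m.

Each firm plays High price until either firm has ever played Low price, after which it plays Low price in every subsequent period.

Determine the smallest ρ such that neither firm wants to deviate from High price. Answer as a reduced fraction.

5/12

One-period gain from deviating is 20 − 15 = 5. The loss is 15 − 8 = 7 in every subsequent period, with present value 7·ρ/(1−ρ).
Deviation is unprofitable when 7·ρ/(1−ρ) ≥ 5, i.e. ρ/(1−ρ) ≥ 5/7.
Equivalently ρ ≥ 5/(5+7) = 5/12.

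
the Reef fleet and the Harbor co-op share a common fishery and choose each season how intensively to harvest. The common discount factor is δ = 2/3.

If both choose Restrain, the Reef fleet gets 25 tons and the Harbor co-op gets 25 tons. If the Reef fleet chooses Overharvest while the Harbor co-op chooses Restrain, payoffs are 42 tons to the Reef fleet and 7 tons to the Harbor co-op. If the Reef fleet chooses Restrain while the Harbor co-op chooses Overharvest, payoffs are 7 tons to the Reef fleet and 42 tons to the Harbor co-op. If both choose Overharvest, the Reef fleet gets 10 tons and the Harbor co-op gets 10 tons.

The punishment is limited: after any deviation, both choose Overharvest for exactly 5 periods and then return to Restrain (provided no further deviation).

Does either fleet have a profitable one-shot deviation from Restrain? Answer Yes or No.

A one-shot deviation gives 42 now, then 10 for 5 periods, then back to 25.
Gain from deviating: (42−25) today; loss: (25−10) in each of the next 5 periods.
No-deviation condition: (25−10)(δ+…+δ^5) ≥ 42−25, i.e. δ+…+δ^5 ≥ 17/15.
At δ = 2/3: δ+…+δ^5 = 1.7366 ≥ 1.1333.
So cooperation is sustainable.

No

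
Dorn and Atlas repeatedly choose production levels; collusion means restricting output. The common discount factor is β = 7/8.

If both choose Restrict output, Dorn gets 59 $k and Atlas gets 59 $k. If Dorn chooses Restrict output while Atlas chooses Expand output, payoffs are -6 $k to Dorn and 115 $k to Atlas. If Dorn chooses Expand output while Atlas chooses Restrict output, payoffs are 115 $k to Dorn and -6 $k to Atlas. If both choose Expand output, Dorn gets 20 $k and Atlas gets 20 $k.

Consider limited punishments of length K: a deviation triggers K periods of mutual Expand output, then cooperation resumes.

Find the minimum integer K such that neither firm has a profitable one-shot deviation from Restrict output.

IC: β(1−β^K)/(1−β) ≥ (115−59)/(59−20) = 56/39.
With β = 7/8: need 1 − β^K ≥ 56/39·(1−7/8)/(7/8), i.e. β^K ≤ 0.7949.
Since (7/8)^1 = 0.8750 and (7/8)^2 = 0.7656, the smallest such K is 2.

2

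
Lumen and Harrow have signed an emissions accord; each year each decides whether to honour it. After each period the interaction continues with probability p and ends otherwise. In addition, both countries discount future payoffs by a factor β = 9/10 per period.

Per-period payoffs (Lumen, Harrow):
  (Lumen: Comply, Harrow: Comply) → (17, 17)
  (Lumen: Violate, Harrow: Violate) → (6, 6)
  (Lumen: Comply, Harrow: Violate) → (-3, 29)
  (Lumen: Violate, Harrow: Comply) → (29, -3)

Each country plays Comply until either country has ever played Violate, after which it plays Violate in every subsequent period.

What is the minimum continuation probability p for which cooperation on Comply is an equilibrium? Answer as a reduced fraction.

40/69

With continuation probability p and discount β, the effective per-period discount factor is βp.
Grim-trigger IC: βp ≥ (29−17)/(29−6) = 12/23.
So p ≥ (12/23)/(9/10) = 40/69.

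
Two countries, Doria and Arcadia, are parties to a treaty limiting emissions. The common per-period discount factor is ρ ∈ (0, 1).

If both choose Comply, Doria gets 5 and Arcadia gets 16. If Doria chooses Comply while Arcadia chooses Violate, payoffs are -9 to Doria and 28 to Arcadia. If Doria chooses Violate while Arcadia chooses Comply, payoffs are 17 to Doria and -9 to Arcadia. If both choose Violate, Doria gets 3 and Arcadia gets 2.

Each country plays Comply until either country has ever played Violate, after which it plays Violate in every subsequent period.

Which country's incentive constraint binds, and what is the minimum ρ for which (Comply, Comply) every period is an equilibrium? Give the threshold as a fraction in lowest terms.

For Doria: deviation gain 17−5 = 12, per-period punishment loss 5−3 = 2. IC gives ρ ≥ 12/14 = 6/7.
For Arcadia: gain 12, loss 14 per period, so ρ ≥ 12/26 = 6/13.
The tighter constraint is Doria's, so cooperation needs ρ ≥ 6/7.

Doria; ρ ≥ 6/7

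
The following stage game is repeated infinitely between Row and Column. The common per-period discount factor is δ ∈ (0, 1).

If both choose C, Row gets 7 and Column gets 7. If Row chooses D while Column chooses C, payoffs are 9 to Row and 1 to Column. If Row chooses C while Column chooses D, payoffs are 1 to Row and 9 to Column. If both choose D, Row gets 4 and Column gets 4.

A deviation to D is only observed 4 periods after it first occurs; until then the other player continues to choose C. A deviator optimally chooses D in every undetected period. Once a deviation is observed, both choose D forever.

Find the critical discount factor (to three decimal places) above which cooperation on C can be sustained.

The best deviation is to choose D for all 4 undetected periods, earning 9 each, then 4 forever once detected.
Deviation value: 9(1−δ^4)/(1−δ) + 4δ^4/(1−δ); cooperation value: 7/(1−δ).
IC: 7 ≥ 9(1−δ^4) + 4δ^4 = 9 − 5δ^4.
So δ^4 ≥ 2/5, giving δ ≥ (2/5)^(1/4) ≈ 0.795.

0.795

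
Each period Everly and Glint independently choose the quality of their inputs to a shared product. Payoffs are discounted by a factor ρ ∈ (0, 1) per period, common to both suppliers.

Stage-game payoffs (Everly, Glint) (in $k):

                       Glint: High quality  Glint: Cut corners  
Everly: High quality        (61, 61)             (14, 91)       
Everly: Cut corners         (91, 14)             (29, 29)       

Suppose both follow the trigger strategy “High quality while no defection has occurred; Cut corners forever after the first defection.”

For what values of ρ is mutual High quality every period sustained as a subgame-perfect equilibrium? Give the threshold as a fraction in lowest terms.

Cooperation forever yields 61 each period: 61/(1−ρ).
Deviating yields 91 once, then 29 forever: 91 + 29ρ/(1−ρ).
No profitable deviation requires 61/(1−ρ) ≥ 91 + 29ρ/(1−ρ).
Multiplying by (1−ρ): 61 ≥ 91(1−ρ) + 29ρ = 91 − 62ρ.
So 62ρ ≥ 30, i.e. ρ ≥ 30/62 = 15/31.

15/31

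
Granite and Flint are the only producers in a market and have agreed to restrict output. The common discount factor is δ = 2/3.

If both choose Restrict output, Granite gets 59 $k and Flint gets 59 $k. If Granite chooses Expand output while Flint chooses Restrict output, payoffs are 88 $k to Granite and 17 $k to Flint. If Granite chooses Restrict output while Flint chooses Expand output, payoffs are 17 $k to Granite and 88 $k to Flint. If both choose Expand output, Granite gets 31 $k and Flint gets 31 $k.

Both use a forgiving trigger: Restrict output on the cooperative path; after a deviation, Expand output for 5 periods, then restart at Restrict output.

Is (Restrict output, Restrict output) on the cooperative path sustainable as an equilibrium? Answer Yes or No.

Yes

A one-shot deviation gives 88 now, then 31 for 5 periods, then back to 59.
Gain from deviating: (88−59) today; loss: (59−31) in each of the next 5 periods.
No-deviation condition: (59−31)(δ+…+δ^5) ≥ 88−59, i.e. δ+…+δ^5 ≥ 29/28.
At δ = 2/3: δ+…+δ^5 = 1.7366 ≥ 1.0357.
So cooperation is sustainable.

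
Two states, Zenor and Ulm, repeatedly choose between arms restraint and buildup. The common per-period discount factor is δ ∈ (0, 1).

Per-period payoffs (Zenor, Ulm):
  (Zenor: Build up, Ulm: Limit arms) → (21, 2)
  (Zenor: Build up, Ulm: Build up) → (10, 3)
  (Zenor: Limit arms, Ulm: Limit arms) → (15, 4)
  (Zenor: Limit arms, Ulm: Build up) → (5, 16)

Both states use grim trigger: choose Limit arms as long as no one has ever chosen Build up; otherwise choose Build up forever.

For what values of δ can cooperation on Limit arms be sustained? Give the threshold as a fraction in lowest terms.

12/13

For Zenor: deviation gain 21−15 = 6, per-period punishment loss 15−10 = 5. IC gives δ ≥ 6/11.
For Ulm: gain 12, loss 1 per period, so δ ≥ 12/13.
The tighter constraint is Ulm's, so cooperation needs δ ≥ 12/13.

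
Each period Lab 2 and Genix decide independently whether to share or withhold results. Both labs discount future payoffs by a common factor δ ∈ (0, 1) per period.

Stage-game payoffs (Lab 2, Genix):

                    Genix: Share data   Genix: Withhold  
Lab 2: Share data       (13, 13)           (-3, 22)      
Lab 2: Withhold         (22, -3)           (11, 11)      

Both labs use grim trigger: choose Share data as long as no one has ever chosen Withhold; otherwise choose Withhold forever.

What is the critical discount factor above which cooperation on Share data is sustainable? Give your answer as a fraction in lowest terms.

9/11

One-period gain from deviating is 22 − 13 = 9. The loss is 13 − 11 = 2 in every subsequent period, with present value 2·δ/(1−δ).
Deviation is unprofitable when 2·δ/(1−δ) ≥ 9, i.e. δ/(1−δ) ≥ 9/2.
Equivalently δ ≥ 9/(9+2) = 9/11.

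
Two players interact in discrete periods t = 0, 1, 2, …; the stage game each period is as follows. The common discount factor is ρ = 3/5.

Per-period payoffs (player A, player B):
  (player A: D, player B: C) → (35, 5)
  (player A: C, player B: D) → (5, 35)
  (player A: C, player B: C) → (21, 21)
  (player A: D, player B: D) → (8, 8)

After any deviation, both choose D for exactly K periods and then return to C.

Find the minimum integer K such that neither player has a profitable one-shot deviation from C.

No profitable deviation requires (21−8)(ρ+…+ρ^K) ≥ 35−21, i.e. ρ+…+ρ^K ≥ 14/13 ≈ 1.0769.
With ρ = 3/5, the partial sums are K=1: 0.6000, K=2: 0.9600, K=3: 1.1760.
K = 3 is the first length at which the sum reaches 1.0769.

3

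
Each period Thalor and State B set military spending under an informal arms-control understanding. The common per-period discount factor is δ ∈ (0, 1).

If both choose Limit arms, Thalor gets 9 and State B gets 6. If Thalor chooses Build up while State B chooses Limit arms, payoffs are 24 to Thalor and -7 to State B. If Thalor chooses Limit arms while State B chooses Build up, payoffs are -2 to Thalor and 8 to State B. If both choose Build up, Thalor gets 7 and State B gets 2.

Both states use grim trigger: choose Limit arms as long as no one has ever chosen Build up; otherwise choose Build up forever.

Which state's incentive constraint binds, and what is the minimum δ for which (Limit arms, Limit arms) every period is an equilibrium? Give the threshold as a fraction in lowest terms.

For Thalor: deviation gain 24−9 = 15, per-period punishment loss 9−7 = 2. IC gives δ ≥ 15/17.
For State B: gain 2, loss 4 per period, so δ ≥ 2/6 = 1/3.
The tighter constraint is Thalor's, so cooperation needs δ ≥ 15/17.

Thalor; δ ≥ 15/17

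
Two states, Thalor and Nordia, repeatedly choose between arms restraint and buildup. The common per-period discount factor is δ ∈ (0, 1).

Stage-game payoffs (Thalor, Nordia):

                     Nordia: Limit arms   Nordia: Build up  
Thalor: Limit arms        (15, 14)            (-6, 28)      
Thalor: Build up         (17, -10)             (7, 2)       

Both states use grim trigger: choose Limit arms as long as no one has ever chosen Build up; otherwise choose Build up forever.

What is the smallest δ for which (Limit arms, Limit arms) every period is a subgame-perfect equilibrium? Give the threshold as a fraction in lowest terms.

For Thalor: deviation gain 17−15 = 2, per-period punishment loss 15−7 = 8. IC gives δ ≥ 2/10 = 1/5.
For Nordia: gain 14, loss 12 per period, so δ ≥ 14/26 = 7/13.
The tighter constraint is Nordia's, so cooperation needs δ ≥ 7/13.

7/13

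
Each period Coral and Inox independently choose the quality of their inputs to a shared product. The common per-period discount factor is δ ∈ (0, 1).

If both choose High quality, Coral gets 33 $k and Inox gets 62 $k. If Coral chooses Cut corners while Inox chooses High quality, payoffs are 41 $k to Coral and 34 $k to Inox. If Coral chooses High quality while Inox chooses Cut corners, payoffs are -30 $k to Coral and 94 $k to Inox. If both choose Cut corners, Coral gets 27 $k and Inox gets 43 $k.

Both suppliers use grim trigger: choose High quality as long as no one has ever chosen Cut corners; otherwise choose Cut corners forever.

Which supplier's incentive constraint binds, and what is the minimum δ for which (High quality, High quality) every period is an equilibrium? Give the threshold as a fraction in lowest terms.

For Coral: deviation gain 41−33 = 8, per-period punishment loss 33−27 = 6. IC gives δ ≥ 8/14 = 4/7.
For Inox: gain 32, loss 19 per period, so δ ≥ 32/51.
The tighter constraint is Inox's, so cooperation needs δ ≥ 32/51.

Inox; δ ≥ 32/51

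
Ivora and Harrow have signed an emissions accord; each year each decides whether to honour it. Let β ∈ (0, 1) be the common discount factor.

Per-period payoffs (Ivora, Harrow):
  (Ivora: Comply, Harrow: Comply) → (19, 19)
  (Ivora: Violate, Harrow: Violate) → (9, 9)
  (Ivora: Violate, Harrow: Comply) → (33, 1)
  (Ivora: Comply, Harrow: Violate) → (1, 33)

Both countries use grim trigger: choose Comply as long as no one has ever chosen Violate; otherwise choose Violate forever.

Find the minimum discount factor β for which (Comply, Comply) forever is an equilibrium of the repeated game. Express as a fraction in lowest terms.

Cooperation forever yields 19 each period: 19/(1−β).
Deviating yields 33 once, then 9 forever: 33 + 9β/(1−β).
No profitable deviation requires 19/(1−β) ≥ 33 + 9β/(1−β).
Multiplying by (1−β): 19 ≥ 33(1−β) + 9β = 33 − 24β.
So 24β ≥ 14, i.e. β ≥ 14/24 = 7/12.

7/12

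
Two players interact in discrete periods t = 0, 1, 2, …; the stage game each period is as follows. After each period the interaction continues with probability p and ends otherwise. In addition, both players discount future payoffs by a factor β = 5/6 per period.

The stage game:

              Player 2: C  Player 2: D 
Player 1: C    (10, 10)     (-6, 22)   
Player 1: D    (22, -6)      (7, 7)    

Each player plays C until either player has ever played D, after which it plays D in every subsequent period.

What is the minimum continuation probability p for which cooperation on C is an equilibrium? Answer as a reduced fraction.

24/25

With continuation probability p and discount β, the effective per-period discount factor is βp.
Grim-trigger IC: βp ≥ (22−10)/(22−7) = 4/5.
So p ≥ (4/5)/(5/6) = 24/25.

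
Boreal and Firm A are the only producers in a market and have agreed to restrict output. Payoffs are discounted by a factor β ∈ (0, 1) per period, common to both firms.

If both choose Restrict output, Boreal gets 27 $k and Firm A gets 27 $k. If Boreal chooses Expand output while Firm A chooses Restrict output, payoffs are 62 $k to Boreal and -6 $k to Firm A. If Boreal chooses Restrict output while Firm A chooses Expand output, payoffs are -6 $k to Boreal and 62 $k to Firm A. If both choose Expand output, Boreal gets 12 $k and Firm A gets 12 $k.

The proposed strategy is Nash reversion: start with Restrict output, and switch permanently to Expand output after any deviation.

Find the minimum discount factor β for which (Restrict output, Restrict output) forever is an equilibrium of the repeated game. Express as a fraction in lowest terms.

Under grim trigger the critical discount factor is (T−C)/(T−P) with T = 62, C = 27, P = 12.
β* = (62−27)/(62−12) = 35/50 = 7/10.

7/10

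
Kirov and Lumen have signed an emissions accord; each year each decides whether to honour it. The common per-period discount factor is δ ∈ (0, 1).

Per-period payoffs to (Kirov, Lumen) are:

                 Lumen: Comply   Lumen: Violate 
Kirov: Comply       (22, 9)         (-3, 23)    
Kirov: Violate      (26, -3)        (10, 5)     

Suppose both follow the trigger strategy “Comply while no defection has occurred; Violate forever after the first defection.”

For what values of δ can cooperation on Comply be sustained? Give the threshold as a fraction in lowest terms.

7/9

Kirov's threshold: (26−22)/(26−10) = 1/4.
Lumen's threshold: (23−9)/(23−5) = 7/9.
1/4 < 7/9, so Lumen binds and δ* = 7/9.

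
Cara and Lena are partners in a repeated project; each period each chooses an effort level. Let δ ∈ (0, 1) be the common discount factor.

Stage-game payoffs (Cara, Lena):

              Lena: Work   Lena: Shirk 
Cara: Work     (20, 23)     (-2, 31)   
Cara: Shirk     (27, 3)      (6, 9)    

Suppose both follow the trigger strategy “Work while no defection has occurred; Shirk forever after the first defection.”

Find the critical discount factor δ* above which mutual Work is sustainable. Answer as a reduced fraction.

4/11

For Cara: deviation gain 27−20 = 7, per-period punishment loss 20−6 = 14. IC gives δ ≥ 7/21 = 1/3.
For Lena: gain 8, loss 14 per period, so δ ≥ 8/22 = 4/11.
The tighter constraint is Lena's, so cooperation needs δ ≥ 4/11.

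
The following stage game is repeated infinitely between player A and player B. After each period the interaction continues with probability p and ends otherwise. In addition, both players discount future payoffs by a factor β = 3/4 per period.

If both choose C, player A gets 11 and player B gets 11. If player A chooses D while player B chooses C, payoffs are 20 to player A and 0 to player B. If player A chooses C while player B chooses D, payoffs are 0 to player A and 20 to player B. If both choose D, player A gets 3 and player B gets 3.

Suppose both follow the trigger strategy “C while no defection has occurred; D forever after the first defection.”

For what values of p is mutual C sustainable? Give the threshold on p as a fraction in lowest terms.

12/17

With continuation probability p and discount β, the effective per-period discount factor is βp.
Grim-trigger IC: βp ≥ (20−11)/(20−3) = 9/17.
So p ≥ (9/17)/(3/4) = 12/17.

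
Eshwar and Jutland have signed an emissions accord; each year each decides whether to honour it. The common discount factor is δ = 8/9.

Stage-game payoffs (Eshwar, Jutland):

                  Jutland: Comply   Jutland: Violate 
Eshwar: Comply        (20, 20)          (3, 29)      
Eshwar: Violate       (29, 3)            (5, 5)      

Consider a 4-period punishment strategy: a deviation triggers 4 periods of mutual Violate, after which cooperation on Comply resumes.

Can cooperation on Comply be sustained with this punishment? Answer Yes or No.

IC: δ+…+δ^4 ≥ (29−20)/(20−5) = 3/5.
At δ = 8/9: partial sum = 3.0056 ≥ 0.6000. Cooperation sustainable.

Yes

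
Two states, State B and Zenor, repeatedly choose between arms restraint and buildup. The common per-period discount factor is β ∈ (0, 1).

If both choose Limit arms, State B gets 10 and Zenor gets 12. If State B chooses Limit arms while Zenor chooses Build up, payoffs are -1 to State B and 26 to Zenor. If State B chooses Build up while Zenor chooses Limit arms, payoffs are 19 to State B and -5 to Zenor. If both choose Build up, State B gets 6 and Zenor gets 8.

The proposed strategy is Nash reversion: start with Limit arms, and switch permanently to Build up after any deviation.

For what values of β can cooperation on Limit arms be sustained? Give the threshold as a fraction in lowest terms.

7/9

State B: cooperation gives 10 each period; deviation gives 19 once then 6 forever.
  10/(1−β) ≥ 19 + 6β/(1−β) ⇒ β ≥ 9/13.
Zenor: cooperation gives 12 each period; deviation gives 26 once then 8 forever.
  β ≥ 14/18 = 7/9.
Both must hold, so the binding constraint is Zenor's: β ≥ 7/9.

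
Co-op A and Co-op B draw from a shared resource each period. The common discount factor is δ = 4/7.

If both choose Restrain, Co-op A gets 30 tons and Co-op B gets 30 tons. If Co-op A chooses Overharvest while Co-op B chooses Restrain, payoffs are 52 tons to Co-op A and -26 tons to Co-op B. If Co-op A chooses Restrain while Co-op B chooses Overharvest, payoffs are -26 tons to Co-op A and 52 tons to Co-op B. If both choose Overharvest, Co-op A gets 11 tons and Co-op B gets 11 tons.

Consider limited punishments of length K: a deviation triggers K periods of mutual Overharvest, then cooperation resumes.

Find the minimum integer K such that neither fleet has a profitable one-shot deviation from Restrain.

4

Need Σ_{k=1}^{K} δ^k ≥ (52−30)/(30−11) = 1.1579 at δ = 4/7.
At K = 3 the sum is 1.0845 < 1.1579; at K = 4 it is 1.1912 ≥ 1.1579.
So the minimum punishment length is K = 4.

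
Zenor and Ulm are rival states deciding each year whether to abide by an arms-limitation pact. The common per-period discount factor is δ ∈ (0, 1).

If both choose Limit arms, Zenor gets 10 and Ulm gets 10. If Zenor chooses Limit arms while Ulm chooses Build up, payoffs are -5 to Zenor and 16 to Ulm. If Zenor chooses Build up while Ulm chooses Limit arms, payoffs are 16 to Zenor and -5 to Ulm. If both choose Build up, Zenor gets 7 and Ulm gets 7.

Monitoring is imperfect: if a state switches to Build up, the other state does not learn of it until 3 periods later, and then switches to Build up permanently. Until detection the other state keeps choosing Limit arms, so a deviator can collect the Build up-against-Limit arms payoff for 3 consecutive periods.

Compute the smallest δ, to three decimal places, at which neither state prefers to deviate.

0.874

The best deviation is to choose Build up for all 3 undetected periods, earning 16 each, then 7 forever once detected.
Deviation value: 16(1−δ^3)/(1−δ) + 7δ^3/(1−δ); cooperation value: 10/(1−δ).
IC: 10 ≥ 16(1−δ^3) + 7δ^3 = 16 − 9δ^3.
So δ^3 ≥ 6/9 = 2/3, giving δ ≥ (2/3)^(1/3) ≈ 0.874.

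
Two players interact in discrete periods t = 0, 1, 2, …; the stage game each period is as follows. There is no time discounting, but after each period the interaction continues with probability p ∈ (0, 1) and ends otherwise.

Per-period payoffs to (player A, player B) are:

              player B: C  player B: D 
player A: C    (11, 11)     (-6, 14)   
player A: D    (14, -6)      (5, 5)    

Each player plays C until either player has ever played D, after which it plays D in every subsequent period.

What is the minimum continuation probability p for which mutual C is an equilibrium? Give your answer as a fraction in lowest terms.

1/3

With no time discounting, the continuation probability p plays the role of the discount factor.
Grim-trigger IC: 11/(1−p) ≥ 14 + 5p/(1−p) ⇒ p ≥ (14−11)/(14−5) = 1/3.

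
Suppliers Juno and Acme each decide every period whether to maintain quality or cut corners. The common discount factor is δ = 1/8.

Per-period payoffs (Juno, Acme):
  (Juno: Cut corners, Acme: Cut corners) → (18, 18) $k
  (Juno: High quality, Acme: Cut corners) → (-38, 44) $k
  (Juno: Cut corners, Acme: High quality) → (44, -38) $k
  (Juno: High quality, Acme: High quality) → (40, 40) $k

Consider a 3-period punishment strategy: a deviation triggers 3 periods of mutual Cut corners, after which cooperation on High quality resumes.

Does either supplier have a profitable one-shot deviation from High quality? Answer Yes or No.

IC: δ+…+δ^3 ≥ (44−40)/(40−18) = 2/11.
At δ = 1/8: partial sum = 0.1426 < 0.1818. Cooperation not sustainable.

Yes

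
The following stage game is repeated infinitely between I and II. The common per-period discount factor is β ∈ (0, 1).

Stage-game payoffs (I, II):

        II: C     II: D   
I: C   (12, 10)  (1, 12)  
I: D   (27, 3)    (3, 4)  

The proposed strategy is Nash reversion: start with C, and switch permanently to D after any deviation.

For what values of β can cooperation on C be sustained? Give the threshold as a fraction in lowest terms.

5/8

For I: deviation gain 27−12 = 15, per-period punishment loss 12−3 = 9. IC gives β ≥ 15/24 = 5/8.
For II: gain 2, loss 6 per period, so β ≥ 2/8 = 1/4.
The tighter constraint is I's, so cooperation needs β ≥ 5/8.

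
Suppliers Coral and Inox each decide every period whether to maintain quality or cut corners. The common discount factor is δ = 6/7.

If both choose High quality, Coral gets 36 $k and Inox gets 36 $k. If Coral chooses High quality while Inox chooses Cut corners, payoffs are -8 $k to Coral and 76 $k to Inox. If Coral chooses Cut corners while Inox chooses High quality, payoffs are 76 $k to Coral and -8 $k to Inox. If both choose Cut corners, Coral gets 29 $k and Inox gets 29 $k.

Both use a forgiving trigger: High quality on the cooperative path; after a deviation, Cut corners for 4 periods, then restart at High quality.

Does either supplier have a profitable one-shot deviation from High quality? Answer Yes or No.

Yes

A one-shot deviation gives 76 now, then 29 for 4 periods, then back to 36.
Gain from deviating: (76−36) today; loss: (36−29) in each of the next 4 periods.
No-deviation condition: (36−29)(δ+…+δ^4) ≥ 76−36, i.e. δ+…+δ^4 ≥ 40/7.
At δ = 6/7: δ+…+δ^4 = 2.7613 < 5.7143.
So cooperation is not sustainable.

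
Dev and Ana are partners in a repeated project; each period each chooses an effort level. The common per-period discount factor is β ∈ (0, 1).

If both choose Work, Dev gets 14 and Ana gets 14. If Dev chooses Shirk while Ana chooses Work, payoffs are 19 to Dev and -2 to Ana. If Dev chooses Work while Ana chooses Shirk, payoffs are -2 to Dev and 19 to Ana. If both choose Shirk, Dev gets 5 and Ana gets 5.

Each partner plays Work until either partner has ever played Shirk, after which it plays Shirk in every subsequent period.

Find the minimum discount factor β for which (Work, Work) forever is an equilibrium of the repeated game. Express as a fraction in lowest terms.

5/14

One-period gain from deviating is 19 − 14 = 5. The loss is 14 − 5 = 9 in every subsequent period, with present value 9·β/(1−β).
Deviation is unprofitable when 9·β/(1−β) ≥ 5, i.e. β/(1−β) ≥ 5/9.
Equivalently β ≥ 5/(5+9) = 5/14.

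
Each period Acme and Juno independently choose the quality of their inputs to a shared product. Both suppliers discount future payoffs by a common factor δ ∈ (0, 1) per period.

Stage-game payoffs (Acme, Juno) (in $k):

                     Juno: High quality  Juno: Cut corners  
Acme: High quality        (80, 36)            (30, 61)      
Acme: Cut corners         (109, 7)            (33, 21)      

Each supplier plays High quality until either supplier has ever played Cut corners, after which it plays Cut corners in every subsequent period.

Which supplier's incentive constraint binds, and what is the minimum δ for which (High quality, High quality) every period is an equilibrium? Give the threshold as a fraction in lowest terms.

Acme: cooperation gives 80 each period; deviation gives 109 once then 33 forever.
  80/(1−δ) ≥ 109 + 33δ/(1−δ) ⇒ δ ≥ 29/76.
Juno: cooperation gives 36 each period; deviation gives 61 once then 21 forever.
  δ ≥ 25/40 = 5/8.
Both must hold, so the binding constraint is Juno's: δ ≥ 5/8.

Juno; δ ≥ 5/8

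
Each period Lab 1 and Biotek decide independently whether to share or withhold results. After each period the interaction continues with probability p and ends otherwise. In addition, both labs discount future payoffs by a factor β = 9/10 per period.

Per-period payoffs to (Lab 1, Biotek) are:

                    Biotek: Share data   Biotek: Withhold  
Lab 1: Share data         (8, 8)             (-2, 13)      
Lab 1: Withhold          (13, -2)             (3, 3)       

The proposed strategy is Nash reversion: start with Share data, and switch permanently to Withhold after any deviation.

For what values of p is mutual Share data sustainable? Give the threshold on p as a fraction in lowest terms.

With continuation probability p and discount β, the effective per-period discount factor is βp.
Grim-trigger IC: βp ≥ (13−8)/(13−3) = 1/2.
So p ≥ (1/2)/(9/10) = 5/9.

5/9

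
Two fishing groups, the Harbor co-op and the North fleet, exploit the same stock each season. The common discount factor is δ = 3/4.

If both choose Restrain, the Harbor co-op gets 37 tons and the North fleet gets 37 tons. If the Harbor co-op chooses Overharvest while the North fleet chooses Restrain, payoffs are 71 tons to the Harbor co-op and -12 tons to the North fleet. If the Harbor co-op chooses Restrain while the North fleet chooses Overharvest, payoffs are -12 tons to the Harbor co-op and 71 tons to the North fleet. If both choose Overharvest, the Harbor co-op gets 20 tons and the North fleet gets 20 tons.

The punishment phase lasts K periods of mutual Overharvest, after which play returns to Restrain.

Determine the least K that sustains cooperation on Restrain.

4

No profitable deviation requires (37−20)(δ+…+δ^K) ≥ 71−37, i.e. δ+…+δ^K ≥ 2 ≈ 2.0000.
With δ = 3/4, the partial sums are K=1: 0.7500, K=2: 1.3125, K=3: 1.7344, K=4: 2.0508.
K = 4 is the first length at which the sum reaches 2.0000.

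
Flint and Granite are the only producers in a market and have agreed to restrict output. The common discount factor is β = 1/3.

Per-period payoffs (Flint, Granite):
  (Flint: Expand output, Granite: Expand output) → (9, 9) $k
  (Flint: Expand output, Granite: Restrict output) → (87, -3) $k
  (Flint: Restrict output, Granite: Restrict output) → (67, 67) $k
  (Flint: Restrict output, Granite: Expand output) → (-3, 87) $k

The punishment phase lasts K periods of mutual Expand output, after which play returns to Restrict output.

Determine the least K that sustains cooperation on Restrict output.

IC: β(1−β^K)/(1−β) ≥ (87−67)/(67−9) = 10/29.
With β = 1/3: need 1 − β^K ≥ 10/29·(1−1/3)/(1/3), i.e. β^K ≤ 0.3103.
Since (1/3)^1 = 0.3333 and (1/3)^2 = 0.1111, the smallest such K is 2.

2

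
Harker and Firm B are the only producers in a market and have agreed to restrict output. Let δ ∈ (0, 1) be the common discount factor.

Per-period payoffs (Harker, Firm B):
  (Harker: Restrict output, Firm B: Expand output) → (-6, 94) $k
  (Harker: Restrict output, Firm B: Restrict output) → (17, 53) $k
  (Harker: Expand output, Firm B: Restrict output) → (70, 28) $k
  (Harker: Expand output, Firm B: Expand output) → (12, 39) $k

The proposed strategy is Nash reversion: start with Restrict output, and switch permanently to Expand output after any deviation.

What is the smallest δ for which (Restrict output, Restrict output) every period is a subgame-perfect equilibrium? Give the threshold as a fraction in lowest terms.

53/58

Harker's threshold: (70−17)/(70−12) = 53/58.
Firm B's threshold: (94−53)/(94−39) = 41/55.
53/58 > 41/55, so Harker binds and δ* = 53/58.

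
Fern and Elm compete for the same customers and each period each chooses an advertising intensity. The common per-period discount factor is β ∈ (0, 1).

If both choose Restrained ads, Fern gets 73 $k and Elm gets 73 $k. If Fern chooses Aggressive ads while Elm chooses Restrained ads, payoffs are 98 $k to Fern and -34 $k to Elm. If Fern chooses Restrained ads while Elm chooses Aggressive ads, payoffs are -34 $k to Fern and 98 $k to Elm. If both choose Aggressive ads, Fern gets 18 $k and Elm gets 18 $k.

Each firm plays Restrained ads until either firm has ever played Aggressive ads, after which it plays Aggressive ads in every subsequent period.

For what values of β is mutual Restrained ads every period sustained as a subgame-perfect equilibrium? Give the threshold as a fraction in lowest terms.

5/16

73/(1−β) ≥ 98 + 18β/(1−β)
73 ≥ 98 − 80β
β ≥ 25/80 = 5/16.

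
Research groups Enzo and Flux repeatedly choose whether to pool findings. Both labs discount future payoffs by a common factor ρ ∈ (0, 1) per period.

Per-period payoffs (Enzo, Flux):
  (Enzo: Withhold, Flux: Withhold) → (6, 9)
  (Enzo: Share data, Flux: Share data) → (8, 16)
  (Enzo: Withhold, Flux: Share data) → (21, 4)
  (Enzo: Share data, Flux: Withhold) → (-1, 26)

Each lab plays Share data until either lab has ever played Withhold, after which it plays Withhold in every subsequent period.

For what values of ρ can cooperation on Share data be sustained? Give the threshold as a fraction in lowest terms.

Enzo: cooperation gives 8 each period; deviation gives 21 once then 6 forever.
  8/(1−ρ) ≥ 21 + 6ρ/(1−ρ) ⇒ ρ ≥ 13/15.
Flux: cooperation gives 16 each period; deviation gives 26 once then 9 forever.
  ρ ≥ 10/17.
Both must hold, so the binding constraint is Enzo's: ρ ≥ 13/15.

13/15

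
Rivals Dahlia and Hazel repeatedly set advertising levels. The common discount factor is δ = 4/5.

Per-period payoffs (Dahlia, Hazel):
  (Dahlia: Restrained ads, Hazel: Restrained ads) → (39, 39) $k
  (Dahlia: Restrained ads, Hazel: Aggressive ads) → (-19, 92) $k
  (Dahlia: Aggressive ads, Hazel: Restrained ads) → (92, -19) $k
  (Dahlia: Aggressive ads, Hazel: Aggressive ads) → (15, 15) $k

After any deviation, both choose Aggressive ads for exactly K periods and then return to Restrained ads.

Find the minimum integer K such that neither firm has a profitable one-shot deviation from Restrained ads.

4

IC: δ(1−δ^K)/(1−δ) ≥ (92−39)/(39−15) = 53/24.
With δ = 4/5: need 1 − δ^K ≥ 53/24·(1−4/5)/(4/5), i.e. δ^K ≤ 0.4479.
Since (4/5)^3 = 0.5120 and (4/5)^4 = 0.4096, the smallest such K is 4.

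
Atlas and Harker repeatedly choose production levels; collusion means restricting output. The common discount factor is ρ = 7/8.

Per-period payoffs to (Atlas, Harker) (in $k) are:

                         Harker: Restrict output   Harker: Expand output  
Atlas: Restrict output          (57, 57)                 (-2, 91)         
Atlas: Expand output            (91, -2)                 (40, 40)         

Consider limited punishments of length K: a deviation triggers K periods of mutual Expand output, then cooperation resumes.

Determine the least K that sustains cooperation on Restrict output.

No profitable deviation requires (57−40)(ρ+…+ρ^K) ≥ 91−57, i.e. ρ+…+ρ^K ≥ 2 ≈ 2.0000.
With ρ = 7/8, the partial sums are K=1: 0.8750, K=2: 1.6406, K=3: 2.3105.
K = 3 is the first length at which the sum reaches 2.0000.

3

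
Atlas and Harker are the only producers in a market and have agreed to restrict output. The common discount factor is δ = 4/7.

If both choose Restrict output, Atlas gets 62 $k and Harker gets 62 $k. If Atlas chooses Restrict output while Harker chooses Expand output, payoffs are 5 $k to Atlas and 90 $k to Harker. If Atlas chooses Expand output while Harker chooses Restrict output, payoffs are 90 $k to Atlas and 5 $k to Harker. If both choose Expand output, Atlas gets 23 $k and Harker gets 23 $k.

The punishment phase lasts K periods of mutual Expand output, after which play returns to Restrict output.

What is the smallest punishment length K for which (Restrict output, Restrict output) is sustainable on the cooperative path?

No profitable deviation requires (62−23)(δ+…+δ^K) ≥ 90−62, i.e. δ+…+δ^K ≥ 28/39 ≈ 0.7179.
With δ = 4/7, the partial sums are K=1: 0.5714, K=2: 0.8980.
K = 2 is the first length at which the sum reaches 0.7179.

2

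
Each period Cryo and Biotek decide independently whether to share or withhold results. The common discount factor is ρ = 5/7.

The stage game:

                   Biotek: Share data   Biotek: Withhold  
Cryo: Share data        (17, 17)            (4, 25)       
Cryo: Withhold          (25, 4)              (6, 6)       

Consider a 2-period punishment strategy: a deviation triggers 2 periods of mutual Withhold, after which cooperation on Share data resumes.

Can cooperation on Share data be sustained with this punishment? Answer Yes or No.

A one-shot deviation gives 25 now, then 6 for 2 periods, then back to 17.
Gain from deviating: (25−17) today; loss: (17−6) in each of the next 2 periods.
No-deviation condition: (17−6)(ρ+…+ρ^2) ≥ 25−17, i.e. ρ+…+ρ^2 ≥ 8/11.
At ρ = 5/7: ρ+…+ρ^2 = 1.2245 ≥ 0.7273.
So cooperation is sustainable.

Yes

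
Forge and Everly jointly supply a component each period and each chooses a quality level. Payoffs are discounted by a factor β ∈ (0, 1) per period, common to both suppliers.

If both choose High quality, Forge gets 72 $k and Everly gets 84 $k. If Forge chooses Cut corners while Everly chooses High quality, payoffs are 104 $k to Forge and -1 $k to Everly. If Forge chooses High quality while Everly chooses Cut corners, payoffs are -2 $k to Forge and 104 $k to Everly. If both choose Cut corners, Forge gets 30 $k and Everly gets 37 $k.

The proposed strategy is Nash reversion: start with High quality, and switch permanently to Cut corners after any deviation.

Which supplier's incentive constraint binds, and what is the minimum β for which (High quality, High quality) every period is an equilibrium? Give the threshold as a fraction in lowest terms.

Forge; β ≥ 16/37

Forge: cooperation gives 72 each period; deviation gives 104 once then 30 forever.
  72/(1−β) ≥ 104 + 30β/(1−β) ⇒ β ≥ 32/74 = 16/37.
Everly: cooperation gives 84 each period; deviation gives 104 once then 37 forever.
  β ≥ 20/67.
Both must hold, so the binding constraint is Forge's: β ≥ 16/37.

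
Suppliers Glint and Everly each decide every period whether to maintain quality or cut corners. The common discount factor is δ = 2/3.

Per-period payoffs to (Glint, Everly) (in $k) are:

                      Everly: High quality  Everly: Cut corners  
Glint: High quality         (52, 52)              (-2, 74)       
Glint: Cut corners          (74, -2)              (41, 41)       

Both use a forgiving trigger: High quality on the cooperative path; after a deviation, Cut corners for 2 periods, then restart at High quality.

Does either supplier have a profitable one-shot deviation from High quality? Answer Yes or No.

Yes

Comparing payoff streams over the 3 periods until play realigns: cooperate → 52(1+δ+…+δ^2); deviate → 74 + 41(δ+…+δ^2).
Cooperation is sustained iff (52−41)(δ+…+δ^2) ≥ 74−52.
δ+…+δ^2 = 2/3·(1−(2/3)^2)/(1−2/3) = 1.1111, and (74−52)/(52−41) = 2.0000.
1.1111 < 2.0000, so cooperation is not sustainable.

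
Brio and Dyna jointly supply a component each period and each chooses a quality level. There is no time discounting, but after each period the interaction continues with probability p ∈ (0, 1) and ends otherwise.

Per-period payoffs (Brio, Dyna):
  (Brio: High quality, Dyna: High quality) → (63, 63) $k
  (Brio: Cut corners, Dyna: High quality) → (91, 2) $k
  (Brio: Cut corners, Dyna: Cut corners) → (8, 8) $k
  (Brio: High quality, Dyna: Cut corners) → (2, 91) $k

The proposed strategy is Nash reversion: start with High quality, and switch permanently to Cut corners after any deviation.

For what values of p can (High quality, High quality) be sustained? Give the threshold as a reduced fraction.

Expected cooperation value is 63 + p·63 + p²·63 + … = 63/(1−p); deviation gives 91 + p·8/(1−p).
63 ≥ 91(1−p) + 8p ⇒ 83p ≥ 28 ⇒ p ≥ 28/83.

28/83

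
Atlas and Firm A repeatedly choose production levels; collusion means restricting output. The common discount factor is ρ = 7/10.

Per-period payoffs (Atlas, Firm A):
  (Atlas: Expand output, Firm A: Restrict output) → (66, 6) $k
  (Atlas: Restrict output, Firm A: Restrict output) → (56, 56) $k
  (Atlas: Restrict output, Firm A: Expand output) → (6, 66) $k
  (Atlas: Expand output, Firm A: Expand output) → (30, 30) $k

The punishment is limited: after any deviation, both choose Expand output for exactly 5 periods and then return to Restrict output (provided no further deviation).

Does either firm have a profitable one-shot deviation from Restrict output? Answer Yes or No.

No

Comparing payoff streams over the 6 periods until play realigns: cooperate → 56(1+ρ+…+ρ^5); deviate → 66 + 30(ρ+…+ρ^5).
Cooperation is sustained iff (56−30)(ρ+…+ρ^5) ≥ 66−56.
ρ+…+ρ^5 = 7/10·(1−(7/10)^5)/(1−7/10) = 1.9412, and (66−56)/(56−30) = 0.3846.
1.9412 ≥ 0.3846, so cooperation is sustainable.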